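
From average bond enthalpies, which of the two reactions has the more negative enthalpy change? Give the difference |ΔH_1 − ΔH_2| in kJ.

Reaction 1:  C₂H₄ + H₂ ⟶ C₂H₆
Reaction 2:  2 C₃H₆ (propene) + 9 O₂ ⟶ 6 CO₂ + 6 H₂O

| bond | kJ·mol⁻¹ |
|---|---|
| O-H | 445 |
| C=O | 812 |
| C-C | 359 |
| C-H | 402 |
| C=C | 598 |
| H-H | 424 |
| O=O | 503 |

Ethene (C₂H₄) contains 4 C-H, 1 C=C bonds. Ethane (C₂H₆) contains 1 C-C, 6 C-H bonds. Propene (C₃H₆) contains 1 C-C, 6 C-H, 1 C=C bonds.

Reaction 1:
  Bonds broken (reactants):
    C-H: 4 × 402 = 1608
    C=C: 1 × 598 = 598
    H-H: 1 × 424 = 424
    Σ(broken) = 2630 kJ
  Bonds formed (products):
    C-C: 1 × 359 = 359
    C-H: 6 × 402 = 2412
    Σ(formed) = 2771 kJ
  ΔH_1 = 2630 − 2771 = −141 kJ
Reaction 2:
  Bonds broken (reactants):
    C-C: 2 × 359 = 718
    C-H: 12 × 402 = 4824
    C=C: 2 × 598 = 1196
    O=O: 9 × 503 = 4527
    Σ(broken) = 11265 kJ
  Bonds formed (products):
    C=O: 12 × 812 = 9744
    O-H: 12 × 445 = 5340
    Σ(formed) = 15084 kJ
  ΔH_2 = 11265 − 15084 = −3819 kJ
ΔH_1 − ΔH_2 = +3678 kJ, so reaction 2 has the more negative ΔH; |ΔH_1 − ΔH_2| = 3678 kJ.

Reaction 2, by 3678 kJ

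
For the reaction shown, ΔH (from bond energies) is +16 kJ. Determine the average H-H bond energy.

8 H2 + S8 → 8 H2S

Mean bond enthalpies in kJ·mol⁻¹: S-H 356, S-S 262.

Let D be the H-H bond energy.
Σ(broken) = 8×D + 8×262 = 2096 + 8D
Σ(formed) = 16×356 = 5696
ΔH = Σ(broken) − Σ(formed) = (2096 + 8D) − (5696) = −3600 + 8D
Setting this equal to +16 kJ gives 8D = 3616, so D = 452 kJ/mol.

D(H-H) ≈ 452 kJ/mol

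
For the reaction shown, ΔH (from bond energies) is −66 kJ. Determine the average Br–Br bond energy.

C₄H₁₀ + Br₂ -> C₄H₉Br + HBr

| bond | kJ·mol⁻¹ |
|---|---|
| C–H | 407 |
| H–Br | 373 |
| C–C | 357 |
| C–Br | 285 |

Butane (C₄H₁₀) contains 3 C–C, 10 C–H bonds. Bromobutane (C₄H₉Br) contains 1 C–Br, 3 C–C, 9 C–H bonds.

D(Br–Br) ≈ 185 kJ/mol

Let D be the Br–Br bond energy.
Σ(broken) = 1×D + 3×357 + 10×407 = 5141 + D
Σ(formed) = 1×285 + 3×357 + 9×407 + 1×373 = 5392
ΔH = Σ(broken) − Σ(formed) = (5141 + D) − (5392) = −251 + D
Setting this equal to −66 kJ gives D = 185 kJ/mol.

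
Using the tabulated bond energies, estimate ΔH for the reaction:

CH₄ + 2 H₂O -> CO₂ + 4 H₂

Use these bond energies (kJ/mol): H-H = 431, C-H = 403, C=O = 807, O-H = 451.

ΔH ≈ +78 kJ

Bonds broken (reactants):
  C-H: 4 × 403 = 1612
  O-H: 4 × 451 = 1804
  Σ(broken) = 3416 kJ
Bonds formed (products):
  C=O: 2 × 807 = 1614
  H-H: 4 × 431 = 1724
  Σ(formed) = 3338 kJ
ΔH = Σ(broken) − Σ(formed) = 3416 − 3338 = +78 kJ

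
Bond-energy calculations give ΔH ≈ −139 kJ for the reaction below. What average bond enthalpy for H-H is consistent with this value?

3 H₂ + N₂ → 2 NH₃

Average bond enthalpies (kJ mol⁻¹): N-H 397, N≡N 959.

D(H-H) ≈ 428 kJ/mol

Let D be the H-H bond energy.
Σ(broken) = 3×D + 1×959 = 959 + 3D
Σ(formed) = 6×397 = 2382
ΔH = Σ(broken) − Σ(formed) = (959 + 3D) − (2382) = −1423 + 3D
Setting this equal to −139 kJ gives 3D = 1284, so D = 428 kJ/mol.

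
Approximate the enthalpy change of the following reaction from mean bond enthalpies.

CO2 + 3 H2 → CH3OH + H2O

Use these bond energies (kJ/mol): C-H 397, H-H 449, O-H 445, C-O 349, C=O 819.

ΔH ≈ +110 kJ

Bonds broken (reactants):
  C=O: 2 × 819 = 1638
  H-H: 3 × 449 = 1347
  Σ(broken) = 2985 kJ
Bonds formed (products):
  C-H: 3 × 397 = 1191
  C-O: 1 × 349 = 349
  O-H: 3 × 445 = 1335
  Σ(formed) = 2875 kJ
ΔH = Σ(broken) − Σ(formed) = 2985 − 2875 = +110 kJ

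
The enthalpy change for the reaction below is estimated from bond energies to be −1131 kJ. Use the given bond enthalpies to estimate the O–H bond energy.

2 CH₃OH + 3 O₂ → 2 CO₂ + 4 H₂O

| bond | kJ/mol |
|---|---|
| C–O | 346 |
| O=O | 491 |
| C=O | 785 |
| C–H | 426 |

D(O–H) ≈ 452 kJ/mol

Let D be the O–H bond energy.
Σ(broken) = 6×426 + 2×346 + 2×D + 3×491 = 4721 + 2D
Σ(formed) = 4×785 + 8×D = 3140 + 8D
ΔH = Σ(broken) − Σ(formed) = (4721 + 2D) − (3140 + 8D) = +1581 − 6D
Setting this equal to −1131 kJ gives 6D = 2712, so D = 452 kJ/mol.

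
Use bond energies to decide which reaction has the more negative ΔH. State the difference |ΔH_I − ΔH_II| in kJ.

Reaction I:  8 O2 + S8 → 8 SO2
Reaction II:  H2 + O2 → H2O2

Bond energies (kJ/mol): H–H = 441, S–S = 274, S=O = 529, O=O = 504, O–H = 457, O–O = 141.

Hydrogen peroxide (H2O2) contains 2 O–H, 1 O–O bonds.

Reaction I, by 2130 kJ

Reaction I:
  Bonds broken (reactants):
    O=O: 8 × 504 = 4032
    S–S: 8 × 274 = 2192
    Σ(broken) = 6224 kJ
  Bonds formed (products):
    S=O: 16 × 529 = 8464
    Σ(formed) = 8464 kJ
  ΔH_I = 6224 − 8464 = −2240 kJ
Reaction II:
  Bonds broken (reactants):
    H–H: 1 × 441 = 441
    O=O: 1 × 504 = 504
    Σ(broken) = 945 kJ
  Bonds formed (products):
    O–H: 2 × 457 = 914
    O–O: 1 × 141 = 141
    Σ(formed) = 1055 kJ
  ΔH_II = 945 − 1055 = −110 kJ
ΔH_I − ΔH_II = −2130 kJ, so reaction I has the more negative ΔH; |ΔH_I − ΔH_II| = 2130 kJ.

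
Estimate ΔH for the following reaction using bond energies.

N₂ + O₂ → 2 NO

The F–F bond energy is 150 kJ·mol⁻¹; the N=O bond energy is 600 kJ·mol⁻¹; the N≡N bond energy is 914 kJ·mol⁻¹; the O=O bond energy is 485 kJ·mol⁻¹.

Bonds broken (reactants):
  N≡N: 1 × 914 = 914
  O=O: 1 × 485 = 485
  Σ(broken) = 1399 kJ
Bonds formed (products):
  N=O: 2 × 600 = 1200
  Σ(formed) = 1200 kJ
ΔH = Σ(broken) − Σ(formed) = 1399 − 1200 = +199 kJ

ΔH ≈ +199 kJ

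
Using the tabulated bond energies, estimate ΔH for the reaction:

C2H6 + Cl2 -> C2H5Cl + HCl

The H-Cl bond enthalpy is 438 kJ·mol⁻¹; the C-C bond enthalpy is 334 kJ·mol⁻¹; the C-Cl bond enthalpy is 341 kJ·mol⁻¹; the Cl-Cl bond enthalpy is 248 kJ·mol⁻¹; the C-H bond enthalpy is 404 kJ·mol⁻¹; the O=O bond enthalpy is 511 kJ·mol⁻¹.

ΔH ≈ −127 kJ

Bonds broken (reactants):
  C-C: 1 × 334 = 334
  C-H: 6 × 404 = 2424
  Cl-Cl: 1 × 248 = 248
  Σ(broken) = 3006 kJ
Bonds formed (products):
  C-C: 1 × 334 = 334
  C-Cl: 1 × 341 = 341
  C-H: 5 × 404 = 2020
  H-Cl: 1 × 438 = 438
  Σ(formed) = 3133 kJ
ΔH = Σ(broken) − Σ(formed) = 3006 − 3133 = −127 kJ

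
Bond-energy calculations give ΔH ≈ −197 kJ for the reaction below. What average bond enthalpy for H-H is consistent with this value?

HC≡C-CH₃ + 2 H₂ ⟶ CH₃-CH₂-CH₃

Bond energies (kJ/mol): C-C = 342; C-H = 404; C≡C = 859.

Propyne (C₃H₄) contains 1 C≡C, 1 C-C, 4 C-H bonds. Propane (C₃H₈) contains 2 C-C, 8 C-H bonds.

Let D be the H-H bond energy.
Σ(broken) = 1×859 + 1×342 + 4×404 + 2×D = 2817 + 2D
Σ(formed) = 2×342 + 8×404 = 3916
ΔH = Σ(broken) − Σ(formed) = (2817 + 2D) − (3916) = −1099 + 2D
Setting this equal to −197 kJ gives 2D = 902, so D = 451 kJ/mol.

D(H-H) ≈ 451 kJ/mol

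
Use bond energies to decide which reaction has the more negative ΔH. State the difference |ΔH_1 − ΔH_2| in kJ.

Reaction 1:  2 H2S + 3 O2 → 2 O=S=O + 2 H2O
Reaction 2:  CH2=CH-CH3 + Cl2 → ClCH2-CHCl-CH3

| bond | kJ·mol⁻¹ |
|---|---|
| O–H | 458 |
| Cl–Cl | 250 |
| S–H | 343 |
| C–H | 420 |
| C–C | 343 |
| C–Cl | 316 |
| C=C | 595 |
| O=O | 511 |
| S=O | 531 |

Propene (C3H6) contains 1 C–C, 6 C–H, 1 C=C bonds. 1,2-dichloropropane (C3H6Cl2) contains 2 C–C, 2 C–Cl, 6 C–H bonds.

Reaction 1, by 921 kJ

Reaction 1:
  Bonds broken (reactants):
    O=O: 3 × 511 = 1533
    S–H: 4 × 343 = 1372
    Σ(broken) = 2905 kJ
  Bonds formed (products):
    O–H: 4 × 458 = 1832
    S=O: 4 × 531 = 2124
    Σ(formed) = 3956 kJ
  ΔH_1 = 2905 − 3956 = −1051 kJ
Reaction 2:
  Bonds broken (reactants):
    C–C: 1 × 343 = 343
    C–H: 6 × 420 = 2520
    C=C: 1 × 595 = 595
    Cl–Cl: 1 × 250 = 250
    Σ(broken) = 3708 kJ
  Bonds formed (products):
    C–C: 2 × 343 = 686
    C–Cl: 2 × 316 = 632
    C–H: 6 × 420 = 2520
    Σ(formed) = 3838 kJ
  ΔH_2 = 3708 − 3838 = −130 kJ
ΔH_1 − ΔH_2 = −921 kJ, so reaction 1 has the more negative ΔH; |ΔH_1 − ΔH_2| = 921 kJ.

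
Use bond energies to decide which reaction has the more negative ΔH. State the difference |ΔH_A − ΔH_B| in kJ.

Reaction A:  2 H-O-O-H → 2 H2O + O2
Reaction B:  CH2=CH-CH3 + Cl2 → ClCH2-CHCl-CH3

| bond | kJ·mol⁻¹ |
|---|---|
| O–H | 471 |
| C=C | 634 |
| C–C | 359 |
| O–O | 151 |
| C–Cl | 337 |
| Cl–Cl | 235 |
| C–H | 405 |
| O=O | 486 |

Reaction A, by 20 kJ

Reaction A:
  Bonds broken (reactants):
    O–H: 4 × 471 = 1884
    O–O: 2 × 151 = 302
    Σ(broken) = 2186 kJ
  Bonds formed (products):
    O–H: 4 × 471 = 1884
    O=O: 1 × 486 = 486
    Σ(formed) = 2370 kJ
  ΔH_A = 2186 − 2370 = −184 kJ
Reaction B:
  Bonds broken (reactants):
    C–C: 1 × 359 = 359
    C–H: 6 × 405 = 2430
    C=C: 1 × 634 = 634
    Cl–Cl: 1 × 235 = 235
    Σ(broken) = 3658 kJ
  Bonds formed (products):
    C–C: 2 × 359 = 718
    C–Cl: 2 × 337 = 674
    C–H: 6 × 405 = 2430
    Σ(formed) = 3822 kJ
  ΔH_B = 3658 − 3822 = −164 kJ
ΔH_A − ΔH_B = −20 kJ, so reaction A has the more negative ΔH; |ΔH_A − ΔH_B| = 20 kJ.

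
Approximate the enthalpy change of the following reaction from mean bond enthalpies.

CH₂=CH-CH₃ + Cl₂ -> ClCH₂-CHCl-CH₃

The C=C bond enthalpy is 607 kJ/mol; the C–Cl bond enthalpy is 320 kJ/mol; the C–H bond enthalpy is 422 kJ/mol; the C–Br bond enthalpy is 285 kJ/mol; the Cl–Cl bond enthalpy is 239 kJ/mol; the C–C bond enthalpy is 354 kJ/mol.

Bonds broken (reactants):
  C–C: 1 × 354 = 354
  C–H: 6 × 422 = 2532
  C=C: 1 × 607 = 607
  Cl–Cl: 1 × 239 = 239
  Σ(broken) = 3732 kJ
Bonds formed (products):
  C–C: 2 × 354 = 708
  C–Cl: 2 × 320 = 640
  C–H: 6 × 422 = 2532
  Σ(formed) = 3880 kJ
ΔH = Σ(broken) − Σ(formed) = 3732 − 3880 = −148 kJ

ΔH ≈ −148 kJ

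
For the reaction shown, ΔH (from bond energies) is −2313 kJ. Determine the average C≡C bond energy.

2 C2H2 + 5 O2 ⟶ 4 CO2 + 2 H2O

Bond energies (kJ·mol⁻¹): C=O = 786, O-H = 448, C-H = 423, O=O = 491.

D(C≡C) ≈ 810 kJ/mol

Let D be the C≡C bond energy.
Σ(broken) = 2×D + 4×423 + 5×491 = 4147 + 2D
Σ(formed) = 8×786 + 4×448 = 8080
ΔH = Σ(broken) − Σ(formed) = (4147 + 2D) − (8080) = −3933 + 2D
Setting this equal to −2313 kJ gives 2D = 1620, so D = 810 kJ/mol.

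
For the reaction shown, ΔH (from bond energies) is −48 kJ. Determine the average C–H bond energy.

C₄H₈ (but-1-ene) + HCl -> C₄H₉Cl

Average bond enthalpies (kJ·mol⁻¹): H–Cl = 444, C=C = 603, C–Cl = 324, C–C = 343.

D(C–H) ≈ 428 kJ/mol

Let D be the C–H bond energy.
Σ(broken) = 2×343 + 8×D + 1×603 + 1×444 = 1733 + 8D
Σ(formed) = 3×343 + 1×324 + 9×D = 1353 + 9D
ΔH = Σ(broken) − Σ(formed) = (1733 + 8D) − (1353 + 9D) = +380 − D
Setting this equal to −48 kJ gives D = 428 kJ/mol.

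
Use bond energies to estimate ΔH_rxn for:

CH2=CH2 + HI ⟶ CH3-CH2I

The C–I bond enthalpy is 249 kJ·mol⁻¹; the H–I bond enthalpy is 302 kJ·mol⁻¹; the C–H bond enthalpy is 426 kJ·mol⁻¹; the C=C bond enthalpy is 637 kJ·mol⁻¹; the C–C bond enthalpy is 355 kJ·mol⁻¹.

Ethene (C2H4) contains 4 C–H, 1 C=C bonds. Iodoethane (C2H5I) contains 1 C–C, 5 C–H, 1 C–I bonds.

Bonds broken (reactants):
  C–H: 4 × 426 = 1704
  C=C: 1 × 637 = 637
  H–I: 1 × 302 = 302
  Σ(broken) = 2643 kJ
Bonds formed (products):
  C–C: 1 × 355 = 355
  C–H: 5 × 426 = 2130
  C–I: 1 × 249 = 249
  Σ(formed) = 2734 kJ
ΔH = Σ(broken) − Σ(formed) = 2643 − 2734 = −91 kJ

ΔH ≈ −91 kJ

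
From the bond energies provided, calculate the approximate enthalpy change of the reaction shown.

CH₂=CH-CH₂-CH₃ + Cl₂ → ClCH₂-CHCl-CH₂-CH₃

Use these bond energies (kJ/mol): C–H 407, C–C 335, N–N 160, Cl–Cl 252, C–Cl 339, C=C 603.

Bonds broken (reactants):
  C–C: 2 × 335 = 670
  C–H: 8 × 407 = 3256
  C=C: 1 × 603 = 603
  Cl–Cl: 1 × 252 = 252
  Σ(broken) = 4781 kJ
Bonds formed (products):
  C–C: 3 × 335 = 1005
  C–Cl: 2 × 339 = 678
  C–H: 8 × 407 = 3256
  Σ(formed) = 4939 kJ
ΔH = Σ(broken) − Σ(formed) = 4781 − 4939 = −158 kJ

ΔH ≈ −158 kJ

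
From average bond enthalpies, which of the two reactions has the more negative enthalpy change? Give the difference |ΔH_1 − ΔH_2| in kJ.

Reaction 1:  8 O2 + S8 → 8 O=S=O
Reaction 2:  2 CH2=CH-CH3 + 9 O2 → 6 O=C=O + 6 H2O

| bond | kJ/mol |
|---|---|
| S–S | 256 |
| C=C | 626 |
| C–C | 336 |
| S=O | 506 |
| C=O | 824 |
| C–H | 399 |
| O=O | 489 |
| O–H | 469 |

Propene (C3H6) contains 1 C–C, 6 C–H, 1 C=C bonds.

Reaction 2, by 2267 kJ

Reaction 1:
  Bonds broken (reactants):
    O=O: 8 × 489 = 3912
    S–S: 8 × 256 = 2048
    Σ(broken) = 5960 kJ
  Bonds formed (products):
    S=O: 16 × 506 = 8096
    Σ(formed) = 8096 kJ
  ΔH_1 = 5960 − 8096 = −2136 kJ
Reaction 2:
  Bonds broken (reactants):
    C–C: 2 × 336 = 672
    C–H: 12 × 399 = 4788
    C=C: 2 × 626 = 1252
    O=O: 9 × 489 = 4401
    Σ(broken) = 11113 kJ
  Bonds formed (products):
    C=O: 12 × 824 = 9888
    O–H: 12 × 469 = 5628
    Σ(formed) = 15516 kJ
  ΔH_2 = 11113 − 15516 = −4403 kJ
ΔH_1 − ΔH_2 = +2267 kJ, so reaction 2 has the more negative ΔH; |ΔH_1 − ΔH_2| = 2267 kJ.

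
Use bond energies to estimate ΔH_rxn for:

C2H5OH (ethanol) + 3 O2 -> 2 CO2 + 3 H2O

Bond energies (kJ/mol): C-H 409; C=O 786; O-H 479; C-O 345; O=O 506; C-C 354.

Bonds broken (reactants):
  C-C: 1 × 354 = 354
  C-H: 5 × 409 = 2045
  C-O: 1 × 345 = 345
  O-H: 1 × 479 = 479
  O=O: 3 × 506 = 1518
  Σ(broken) = 4741 kJ
Bonds formed (products):
  C=O: 4 × 786 = 3144
  O-H: 6 × 479 = 2874
  Σ(formed) = 6018 kJ
ΔH = Σ(broken) − Σ(formed) = 4741 − 6018 = −1277 kJ

ΔH ≈ −1277 kJ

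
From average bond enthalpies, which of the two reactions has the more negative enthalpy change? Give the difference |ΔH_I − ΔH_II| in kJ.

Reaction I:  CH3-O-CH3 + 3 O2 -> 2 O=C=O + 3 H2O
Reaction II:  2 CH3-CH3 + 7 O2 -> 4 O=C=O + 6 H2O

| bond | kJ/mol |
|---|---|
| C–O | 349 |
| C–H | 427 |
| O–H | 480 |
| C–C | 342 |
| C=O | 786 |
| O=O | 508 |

Reaction II, by 1444 kJ

Reaction I:
  Bonds broken (reactants):
    C–H: 6 × 427 = 2562
    C–O: 2 × 349 = 698
    O=O: 3 × 508 = 1524
    Σ(broken) = 4784 kJ
  Bonds formed (products):
    C=O: 4 × 786 = 3144
    O–H: 6 × 480 = 2880
    Σ(formed) = 6024 kJ
  ΔH_I = 4784 − 6024 = −1240 kJ
Reaction II:
  Bonds broken (reactants):
    C–C: 2 × 342 = 684
    C–H: 12 × 427 = 5124
    O=O: 7 × 508 = 3556
    Σ(broken) = 9364 kJ
  Bonds formed (products):
    C=O: 8 × 786 = 6288
    O–H: 12 × 480 = 5760
    Σ(formed) = 12048 kJ
  ΔH_II = 9364 − 12048 = −2684 kJ
ΔH_I − ΔH_II = +1444 kJ, so reaction II has the more negative ΔH; |ΔH_I − ΔH_II| = 1444 kJ.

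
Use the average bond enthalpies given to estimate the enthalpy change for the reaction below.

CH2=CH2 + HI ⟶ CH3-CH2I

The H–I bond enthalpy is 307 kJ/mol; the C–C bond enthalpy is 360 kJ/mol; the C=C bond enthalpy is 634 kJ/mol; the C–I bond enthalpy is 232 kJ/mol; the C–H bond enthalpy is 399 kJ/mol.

ΔH ≈ −50 kJ

Bonds broken (reactants):
  C–H: 4 × 399 = 1596
  C=C: 1 × 634 = 634
  H–I: 1 × 307 = 307
  Σ(broken) = 2537 kJ
Bonds formed (products):
  C–C: 1 × 360 = 360
  C–H: 5 × 399 = 1995
  C–I: 1 × 232 = 232
  Σ(formed) = 2587 kJ
ΔH = Σ(broken) − Σ(formed) = 2537 − 2587 = −50 kJ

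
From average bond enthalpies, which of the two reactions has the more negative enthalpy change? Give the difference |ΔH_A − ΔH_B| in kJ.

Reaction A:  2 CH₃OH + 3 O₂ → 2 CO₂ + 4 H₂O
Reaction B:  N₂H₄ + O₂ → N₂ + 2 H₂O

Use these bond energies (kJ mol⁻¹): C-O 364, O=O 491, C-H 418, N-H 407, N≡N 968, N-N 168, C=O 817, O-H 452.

Reaction A:
  Bonds broken (reactants):
    C-H: 6 × 418 = 2508
    C-O: 2 × 364 = 728
    O-H: 2 × 452 = 904
    O=O: 3 × 491 = 1473
    Σ(broken) = 5613 kJ
  Bonds formed (products):
    C=O: 4 × 817 = 3268
    O-H: 8 × 452 = 3616
    Σ(formed) = 6884 kJ
  ΔH_A = 5613 − 6884 = −1271 kJ
Reaction B:
  Bonds broken (reactants):
    N-H: 4 × 407 = 1628
    N-N: 1 × 168 = 168
    O=O: 1 × 491 = 491
    Σ(broken) = 2287 kJ
  Bonds formed (products):
    N≡N: 1 × 968 = 968
    O-H: 4 × 452 = 1808
    Σ(formed) = 2776 kJ
  ΔH_B = 2287 − 2776 = −489 kJ
ΔH_A − ΔH_B = −782 kJ, so reaction A has the more negative ΔH; |ΔH_A − ΔH_B| = 782 kJ.

Reaction A, by 782 kJ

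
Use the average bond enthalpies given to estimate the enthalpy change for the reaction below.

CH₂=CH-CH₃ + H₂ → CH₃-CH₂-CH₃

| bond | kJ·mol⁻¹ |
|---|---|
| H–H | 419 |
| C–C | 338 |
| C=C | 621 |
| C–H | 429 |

Bonds broken (reactants):
  C–C: 1 × 338 = 338
  C–H: 6 × 429 = 2574
  C=C: 1 × 621 = 621
  H–H: 1 × 419 = 419
  Σ(broken) = 3952 kJ
Bonds formed (products):
  C–C: 2 × 338 = 676
  C–H: 8 × 429 = 3432
  Σ(formed) = 4108 kJ
ΔH = Σ(broken) − Σ(formed) = 3952 − 4108 = −156 kJ

ΔH ≈ −156 kJ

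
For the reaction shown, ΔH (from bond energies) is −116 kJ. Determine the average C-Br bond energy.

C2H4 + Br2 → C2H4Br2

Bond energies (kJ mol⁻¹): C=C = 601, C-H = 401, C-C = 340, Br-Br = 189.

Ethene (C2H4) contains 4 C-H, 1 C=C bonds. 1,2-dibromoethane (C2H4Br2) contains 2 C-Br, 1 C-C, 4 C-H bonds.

D(C-Br) ≈ 283 kJ/mol

Let D be the C-Br bond energy.
Σ(broken) = 1×189 + 4×401 + 1×601 = 2394
Σ(formed) = 2×D + 1×340 + 4×401 = 1944 + 2D
ΔH = Σ(broken) − Σ(formed) = (2394) − (1944 + 2D) = +450 − 2D
Setting this equal to −116 kJ gives 2D = 566, so D = 283 kJ/mol.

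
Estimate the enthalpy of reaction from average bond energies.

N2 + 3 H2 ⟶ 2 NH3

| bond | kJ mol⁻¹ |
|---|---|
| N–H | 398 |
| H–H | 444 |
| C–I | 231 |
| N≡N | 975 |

Bonds broken (reactants):
  H–H: 3 × 444 = 1332
  N≡N: 1 × 975 = 975
  Σ(broken) = 2307 kJ
Bonds formed (products):
  N–H: 6 × 398 = 2388
  Σ(formed) = 2388 kJ
ΔH = Σ(broken) − Σ(formed) = 2307 − 2388 = −81 kJ

ΔH ≈ −81 kJ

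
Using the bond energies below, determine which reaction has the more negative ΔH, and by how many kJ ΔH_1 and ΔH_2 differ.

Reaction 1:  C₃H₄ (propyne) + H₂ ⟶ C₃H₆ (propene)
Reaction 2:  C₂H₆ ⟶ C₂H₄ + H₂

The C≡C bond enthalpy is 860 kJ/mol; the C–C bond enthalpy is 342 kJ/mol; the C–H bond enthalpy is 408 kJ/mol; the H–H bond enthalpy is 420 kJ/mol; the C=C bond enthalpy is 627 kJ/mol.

Reaction 1:
  Bonds broken (reactants):
    C≡C: 1 × 860 = 860
    C–C: 1 × 342 = 342
    C–H: 4 × 408 = 1632
    H–H: 1 × 420 = 420
    Σ(broken) = 3254 kJ
  Bonds formed (products):
    C–C: 1 × 342 = 342
    C–H: 6 × 408 = 2448
    C=C: 1 × 627 = 627
    Σ(formed) = 3417 kJ
  ΔH_1 = 3254 − 3417 = −163 kJ
Reaction 2:
  Bonds broken (reactants):
    C–C: 1 × 342 = 342
    C–H: 6 × 408 = 2448
    Σ(broken) = 2790 kJ
  Bonds formed (products):
    C–H: 4 × 408 = 1632
    C=C: 1 × 627 = 627
    H–H: 1 × 420 = 420
    Σ(formed) = 2679 kJ
  ΔH_2 = 2790 − 2679 = +111 kJ
ΔH_1 − ΔH_2 = −274 kJ, so reaction 1 has the more negative ΔH; |ΔH_1 − ΔH_2| = 274 kJ.

Reaction 1, by 274 kJ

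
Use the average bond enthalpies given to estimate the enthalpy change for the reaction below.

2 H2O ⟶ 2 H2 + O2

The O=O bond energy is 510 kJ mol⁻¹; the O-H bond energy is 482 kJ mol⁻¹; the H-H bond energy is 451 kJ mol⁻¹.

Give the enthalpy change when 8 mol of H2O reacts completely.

Bonds broken (reactants):
  O-H: 4 × 482 = 1928
  Σ(broken) = 1928 kJ
Bonds formed (products):
  H-H: 2 × 451 = 902
  O=O: 1 × 510 = 510
  Σ(formed) = 1412 kJ
ΔH = Σ(broken) − Σ(formed) = 1928 − 1412 = +516 kJ
For 4× the reaction as written: 4 × (+516) = +2064 kJ

ΔH = +2064 kJ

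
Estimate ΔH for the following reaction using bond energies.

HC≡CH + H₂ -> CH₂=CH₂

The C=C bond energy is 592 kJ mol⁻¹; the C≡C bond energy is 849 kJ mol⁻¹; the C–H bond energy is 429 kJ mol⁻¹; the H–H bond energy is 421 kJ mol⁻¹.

Bonds broken (reactants):
  C≡C: 1 × 849 = 849
  C–H: 2 × 429 = 858
  H–H: 1 × 421 = 421
  Σ(broken) = 2128 kJ
Bonds formed (products):
  C–H: 4 × 429 = 1716
  C=C: 1 × 592 = 592
  Σ(formed) = 2308 kJ
ΔH = Σ(broken) − Σ(formed) = 2128 − 2308 = −180 kJ

ΔH ≈ −180 kJ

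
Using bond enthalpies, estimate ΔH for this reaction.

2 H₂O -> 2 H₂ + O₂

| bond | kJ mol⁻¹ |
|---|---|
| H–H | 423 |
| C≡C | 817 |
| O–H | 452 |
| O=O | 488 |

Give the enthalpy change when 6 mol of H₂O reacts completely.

ΔH = +1422 kJ

Bonds broken (reactants):
  O–H: 4 × 452 = 1808
  Σ(broken) = 1808 kJ
Bonds formed (products):
  H–H: 2 × 423 = 846
  O=O: 1 × 488 = 488
  Σ(formed) = 1334 kJ
ΔH = Σ(broken) − Σ(formed) = 1808 − 1334 = +474 kJ
For 3× the reaction as written: 3 × (+474) = +1422 kJ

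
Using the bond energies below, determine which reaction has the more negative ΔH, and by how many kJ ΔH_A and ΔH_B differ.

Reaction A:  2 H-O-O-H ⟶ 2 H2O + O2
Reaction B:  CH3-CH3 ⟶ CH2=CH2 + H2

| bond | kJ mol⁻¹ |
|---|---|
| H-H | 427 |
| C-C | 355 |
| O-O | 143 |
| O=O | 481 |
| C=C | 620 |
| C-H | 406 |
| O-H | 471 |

Reaction A, by 315 kJ

Reaction A:
  Bonds broken (reactants):
    O-H: 4 × 471 = 1884
    O-O: 2 × 143 = 286
    Σ(broken) = 2170 kJ
  Bonds formed (products):
    O-H: 4 × 471 = 1884
    O=O: 1 × 481 = 481
    Σ(formed) = 2365 kJ
  ΔH_A = 2170 − 2365 = −195 kJ
Reaction B:
  Bonds broken (reactants):
    C-C: 1 × 355 = 355
    C-H: 6 × 406 = 2436
    Σ(broken) = 2791 kJ
  Bonds formed (products):
    C-H: 4 × 406 = 1624
    C=C: 1 × 620 = 620
    H-H: 1 × 427 = 427
    Σ(formed) = 2671 kJ
  ΔH_B = 2791 − 2671 = +120 kJ
ΔH_A − ΔH_B = −315 kJ, so reaction A has the more negative ΔH; |ΔH_A − ΔH_B| = 315 kJ.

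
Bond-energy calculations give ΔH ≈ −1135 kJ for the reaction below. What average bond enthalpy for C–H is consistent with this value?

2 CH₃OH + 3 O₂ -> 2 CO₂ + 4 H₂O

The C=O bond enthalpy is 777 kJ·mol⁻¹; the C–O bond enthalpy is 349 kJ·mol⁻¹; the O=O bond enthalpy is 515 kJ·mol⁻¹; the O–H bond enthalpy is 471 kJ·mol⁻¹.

D(C–H) ≈ 426 kJ/mol

Let D be the C–H bond energy.
Σ(broken) = 6×D + 2×349 + 2×471 + 3×515 = 3185 + 6D
Σ(formed) = 4×777 + 8×471 = 6876
ΔH = Σ(broken) − Σ(formed) = (3185 + 6D) − (6876) = −3691 + 6D
Setting this equal to −1135 kJ gives 6D = 2556, so D = 426 kJ/mol.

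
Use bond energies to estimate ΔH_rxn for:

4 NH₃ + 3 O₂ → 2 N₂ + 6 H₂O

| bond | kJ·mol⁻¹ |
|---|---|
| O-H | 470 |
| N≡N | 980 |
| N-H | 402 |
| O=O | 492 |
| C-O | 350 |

Bonds broken (reactants):
  N-H: 12 × 402 = 4824
  O=O: 3 × 492 = 1476
  Σ(broken) = 6300 kJ
Bonds formed (products):
  N≡N: 2 × 980 = 1960
  O-H: 12 × 470 = 5640
  Σ(formed) = 7600 kJ
ΔH = Σ(broken) − Σ(formed) = 6300 − 7600 = −1300 kJ

ΔH ≈ −1300 kJ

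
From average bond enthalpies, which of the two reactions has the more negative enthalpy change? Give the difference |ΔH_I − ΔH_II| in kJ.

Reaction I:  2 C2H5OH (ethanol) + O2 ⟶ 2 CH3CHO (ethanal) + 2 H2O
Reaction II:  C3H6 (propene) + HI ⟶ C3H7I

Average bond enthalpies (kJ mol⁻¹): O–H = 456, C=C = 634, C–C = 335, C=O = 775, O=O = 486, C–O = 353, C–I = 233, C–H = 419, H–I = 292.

Reaction I, by 371 kJ

Reaction I:
  Bonds broken (reactants):
    C–C: 2 × 335 = 670
    C–H: 10 × 419 = 4190
    C–O: 2 × 353 = 706
    O–H: 2 × 456 = 912
    O=O: 1 × 486 = 486
    Σ(broken) = 6964 kJ
  Bonds formed (products):
    C–C: 2 × 335 = 670
    C–H: 8 × 419 = 3352
    C=O: 2 × 775 = 1550
    O–H: 4 × 456 = 1824
    Σ(formed) = 7396 kJ
  ΔH_I = 6964 − 7396 = −432 kJ
Reaction II:
  Bonds broken (reactants):
    C–C: 1 × 335 = 335
    C–H: 6 × 419 = 2514
    C=C: 1 × 634 = 634
    H–I: 1 × 292 = 292
    Σ(broken) = 3775 kJ
  Bonds formed (products):
    C–C: 2 × 335 = 670
    C–H: 7 × 419 = 2933
    C–I: 1 × 233 = 233
    Σ(formed) = 3836 kJ
  ΔH_II = 3775 − 3836 = −61 kJ
ΔH_I − ΔH_II = −371 kJ, so reaction I has the more negative ΔH; |ΔH_I − ΔH_II| = 371 kJ.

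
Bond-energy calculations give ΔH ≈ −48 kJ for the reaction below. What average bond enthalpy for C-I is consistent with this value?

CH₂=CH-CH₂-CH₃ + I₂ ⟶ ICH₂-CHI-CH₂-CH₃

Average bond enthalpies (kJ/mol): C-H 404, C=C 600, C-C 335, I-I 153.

Let D be the C-I bond energy.
Σ(broken) = 2×335 + 8×404 + 1×600 + 1×153 = 4655
Σ(formed) = 3×335 + 8×404 + 2×D = 4237 + 2D
ΔH = Σ(broken) − Σ(formed) = (4655) − (4237 + 2D) = +418 − 2D
Setting this equal to −48 kJ gives 2D = 466, so D = 233 kJ/mol.

D(C-I) ≈ 233 kJ/mol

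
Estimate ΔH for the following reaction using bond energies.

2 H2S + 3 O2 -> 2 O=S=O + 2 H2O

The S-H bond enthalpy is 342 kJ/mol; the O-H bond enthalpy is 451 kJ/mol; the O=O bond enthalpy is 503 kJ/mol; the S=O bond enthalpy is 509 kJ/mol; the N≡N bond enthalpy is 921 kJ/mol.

ΔH ≈ −963 kJ

Bonds broken (reactants):
  O=O: 3 × 503 = 1509
  S-H: 4 × 342 = 1368
  Σ(broken) = 2877 kJ
Bonds formed (products):
  O-H: 4 × 451 = 1804
  S=O: 4 × 509 = 2036
  Σ(formed) = 3840 kJ
ΔH = Σ(broken) − Σ(formed) = 2877 − 3840 = −963 kJ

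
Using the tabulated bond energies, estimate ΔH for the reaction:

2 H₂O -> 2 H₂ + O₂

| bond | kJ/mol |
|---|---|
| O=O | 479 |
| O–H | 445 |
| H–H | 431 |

ΔH ≈ +439 kJ

Bonds broken (reactants):
  O–H: 4 × 445 = 1780
  Σ(broken) = 1780 kJ
Bonds formed (products):
  H–H: 2 × 431 = 862
  O=O: 1 × 479 = 479
  Σ(formed) = 1341 kJ
ΔH = Σ(broken) − Σ(formed) = 1780 − 1341 = +439 kJ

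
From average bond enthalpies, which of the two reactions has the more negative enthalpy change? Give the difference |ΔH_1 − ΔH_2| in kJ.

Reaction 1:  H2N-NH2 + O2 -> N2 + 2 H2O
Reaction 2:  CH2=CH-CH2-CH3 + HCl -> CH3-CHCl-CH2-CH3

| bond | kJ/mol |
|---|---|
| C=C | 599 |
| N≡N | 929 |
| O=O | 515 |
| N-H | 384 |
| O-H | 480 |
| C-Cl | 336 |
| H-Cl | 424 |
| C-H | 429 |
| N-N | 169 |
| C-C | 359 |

Reaction 1, by 528 kJ

Reaction 1:
  Bonds broken (reactants):
    N-H: 4 × 384 = 1536
    N-N: 1 × 169 = 169
    O=O: 1 × 515 = 515
    Σ(broken) = 2220 kJ
  Bonds formed (products):
    N≡N: 1 × 929 = 929
    O-H: 4 × 480 = 1920
    Σ(formed) = 2849 kJ
  ΔH_1 = 2220 − 2849 = −629 kJ
Reaction 2:
  Bonds broken (reactants):
    C-C: 2 × 359 = 718
    C-H: 8 × 429 = 3432
    C=C: 1 × 599 = 599
    H-Cl: 1 × 424 = 424
    Σ(broken) = 5173 kJ
  Bonds formed (products):
    C-C: 3 × 359 = 1077
    C-Cl: 1 × 336 = 336
    C-H: 9 × 429 = 3861
    Σ(formed) = 5274 kJ
  ΔH_2 = 5173 − 5274 = −101 kJ
ΔH_1 − ΔH_2 = −528 kJ, so reaction 1 has the more negative ΔH; |ΔH_1 − ΔH_2| = 528 kJ.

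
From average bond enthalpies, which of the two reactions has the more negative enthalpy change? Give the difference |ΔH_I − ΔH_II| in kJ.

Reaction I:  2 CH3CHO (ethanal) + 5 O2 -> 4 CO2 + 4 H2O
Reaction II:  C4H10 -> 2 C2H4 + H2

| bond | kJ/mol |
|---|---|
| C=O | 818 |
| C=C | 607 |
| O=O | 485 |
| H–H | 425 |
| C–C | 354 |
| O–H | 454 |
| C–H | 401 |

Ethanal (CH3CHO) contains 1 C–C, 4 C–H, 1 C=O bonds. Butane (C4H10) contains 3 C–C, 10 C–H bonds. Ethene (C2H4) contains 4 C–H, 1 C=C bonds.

Reaction I:
  Bonds broken (reactants):
    C–C: 2 × 354 = 708
    C–H: 8 × 401 = 3208
    C=O: 2 × 818 = 1636
    O=O: 5 × 485 = 2425
    Σ(broken) = 7977 kJ
  Bonds formed (products):
    C=O: 8 × 818 = 6544
    O–H: 8 × 454 = 3632
    Σ(formed) = 10176 kJ
  ΔH_I = 7977 − 10176 = −2199 kJ
Reaction II:
  Bonds broken (reactants):
    C–C: 3 × 354 = 1062
    C–H: 10 × 401 = 4010
    Σ(broken) = 5072 kJ
  Bonds formed (products):
    C–H: 8 × 401 = 3208
    C=C: 2 × 607 = 1214
    H–H: 1 × 425 = 425
    Σ(formed) = 4847 kJ
  ΔH_II = 5072 − 4847 = +225 kJ
ΔH_I − ΔH_II = −2424 kJ, so reaction I has the more negative ΔH; |ΔH_I − ΔH_II| = 2424 kJ.

Reaction I, by 2424 kJ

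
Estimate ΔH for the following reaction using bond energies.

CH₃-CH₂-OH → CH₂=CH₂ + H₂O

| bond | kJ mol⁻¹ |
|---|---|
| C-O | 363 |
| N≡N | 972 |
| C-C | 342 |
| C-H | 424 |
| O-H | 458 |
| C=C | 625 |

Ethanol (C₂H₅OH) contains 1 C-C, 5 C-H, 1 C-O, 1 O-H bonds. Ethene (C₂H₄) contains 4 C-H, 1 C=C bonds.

Bonds broken (reactants):
  C-C: 1 × 342 = 342
  C-H: 5 × 424 = 2120
  C-O: 1 × 363 = 363
  O-H: 1 × 458 = 458
  Σ(broken) = 3283 kJ
Bonds formed (products):
  C-H: 4 × 424 = 1696
  C=C: 1 × 625 = 625
  O-H: 2 × 458 = 916
  Σ(formed) = 3237 kJ
ΔH = Σ(broken) − Σ(formed) = 3283 − 3237 = +46 kJ

ΔH ≈ +46 kJ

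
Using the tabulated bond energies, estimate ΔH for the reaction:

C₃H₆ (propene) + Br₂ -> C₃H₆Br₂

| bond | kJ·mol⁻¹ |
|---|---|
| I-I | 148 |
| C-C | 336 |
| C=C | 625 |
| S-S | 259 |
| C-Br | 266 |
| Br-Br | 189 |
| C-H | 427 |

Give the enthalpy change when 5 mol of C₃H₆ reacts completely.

Bonds broken (reactants):
  Br-Br: 1 × 189 = 189
  C-C: 1 × 336 = 336
  C-H: 6 × 427 = 2562
  C=C: 1 × 625 = 625
  Σ(broken) = 3712 kJ
Bonds formed (products):
  C-Br: 2 × 266 = 532
  C-C: 2 × 336 = 672
  C-H: 6 × 427 = 2562
  Σ(formed) = 3766 kJ
ΔH = Σ(broken) − Σ(formed) = 3712 − 3766 = −54 kJ
For 5× the reaction as written: 5 × (−54) = −270 kJ

ΔH = −270 kJ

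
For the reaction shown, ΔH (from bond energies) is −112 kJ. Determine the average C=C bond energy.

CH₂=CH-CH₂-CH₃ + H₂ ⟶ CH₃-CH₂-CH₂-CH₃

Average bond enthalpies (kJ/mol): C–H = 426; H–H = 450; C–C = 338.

D(C=C) ≈ 628 kJ/mol

Let D be the C=C bond energy.
Σ(broken) = 2×338 + 8×426 + 1×D + 1×450 = 4534 + D
Σ(formed) = 3×338 + 10×426 = 5274
ΔH = Σ(broken) − Σ(formed) = (4534 + D) − (5274) = −740 + D
Setting this equal to −112 kJ gives D = 628 kJ/mol.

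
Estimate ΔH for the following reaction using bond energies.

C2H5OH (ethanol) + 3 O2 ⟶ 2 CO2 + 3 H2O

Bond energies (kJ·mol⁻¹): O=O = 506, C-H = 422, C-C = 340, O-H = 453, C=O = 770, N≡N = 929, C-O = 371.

ΔH ≈ −1006 kJ

Bonds broken (reactants):
  C-C: 1 × 340 = 340
  C-H: 5 × 422 = 2110
  C-O: 1 × 371 = 371
  O-H: 1 × 453 = 453
  O=O: 3 × 506 = 1518
  Σ(broken) = 4792 kJ
Bonds formed (products):
  C=O: 4 × 770 = 3080
  O-H: 6 × 453 = 2718
  Σ(formed) = 5798 kJ
ΔH = Σ(broken) − Σ(formed) = 4792 − 5798 = −1006 kJ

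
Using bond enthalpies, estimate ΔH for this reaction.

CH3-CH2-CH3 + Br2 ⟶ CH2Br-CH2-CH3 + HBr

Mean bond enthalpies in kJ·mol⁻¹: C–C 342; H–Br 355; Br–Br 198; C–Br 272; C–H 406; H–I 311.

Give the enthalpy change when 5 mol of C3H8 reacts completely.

Bonds broken (reactants):
  Br–Br: 1 × 198 = 198
  C–C: 2 × 342 = 684
  C–H: 8 × 406 = 3248
  Σ(broken) = 4130 kJ
Bonds formed (products):
  C–Br: 1 × 272 = 272
  C–C: 2 × 342 = 684
  C–H: 7 × 406 = 2842
  H–Br: 1 × 355 = 355
  Σ(formed) = 4153 kJ
ΔH = Σ(broken) − Σ(formed) = 4130 − 4153 = −23 kJ
For 5× the reaction as written: 5 × (−23) = −115 kJ

ΔH = −115 kJ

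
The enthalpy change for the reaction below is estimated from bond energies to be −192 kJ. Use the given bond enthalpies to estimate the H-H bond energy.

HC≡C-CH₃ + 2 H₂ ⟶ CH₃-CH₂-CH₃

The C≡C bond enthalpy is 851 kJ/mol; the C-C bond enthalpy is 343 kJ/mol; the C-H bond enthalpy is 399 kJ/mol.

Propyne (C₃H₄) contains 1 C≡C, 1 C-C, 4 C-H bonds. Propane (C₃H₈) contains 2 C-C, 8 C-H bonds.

D(H-H) ≈ 448 kJ/mol

Let D be the H-H bond energy.
Σ(broken) = 1×851 + 1×343 + 4×399 + 2×D = 2790 + 2D
Σ(formed) = 2×343 + 8×399 = 3878
ΔH = Σ(broken) − Σ(formed) = (2790 + 2D) − (3878) = −1088 + 2D
Setting this equal to −192 kJ gives 2D = 896, so D = 448 kJ/mol.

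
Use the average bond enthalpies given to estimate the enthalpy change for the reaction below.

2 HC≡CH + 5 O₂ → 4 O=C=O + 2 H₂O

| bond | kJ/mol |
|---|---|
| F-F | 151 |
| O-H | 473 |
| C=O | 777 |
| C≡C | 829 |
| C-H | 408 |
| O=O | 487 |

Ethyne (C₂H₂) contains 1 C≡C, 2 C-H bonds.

ΔH ≈ −2383 kJ

Bonds broken (reactants):
  C≡C: 2 × 829 = 1658
  C-H: 4 × 408 = 1632
  O=O: 5 × 487 = 2435
  Σ(broken) = 5725 kJ
Bonds formed (products):
  C=O: 8 × 777 = 6216
  O-H: 4 × 473 = 1892
  Σ(formed) = 8108 kJ
ΔH = Σ(broken) − Σ(formed) = 5725 − 8108 = −2383 kJ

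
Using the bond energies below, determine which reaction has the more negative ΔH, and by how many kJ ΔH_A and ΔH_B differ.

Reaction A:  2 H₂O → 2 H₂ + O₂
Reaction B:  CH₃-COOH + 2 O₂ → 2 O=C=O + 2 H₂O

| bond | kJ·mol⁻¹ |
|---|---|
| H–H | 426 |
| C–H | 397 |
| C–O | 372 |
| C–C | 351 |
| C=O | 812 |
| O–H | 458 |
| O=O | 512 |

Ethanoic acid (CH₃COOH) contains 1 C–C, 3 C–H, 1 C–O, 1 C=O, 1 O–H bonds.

Reaction B, by 1340 kJ

Reaction A:
  Bonds broken (reactants):
    O–H: 4 × 458 = 1832
    Σ(broken) = 1832 kJ
  Bonds formed (products):
    H–H: 2 × 426 = 852
    O=O: 1 × 512 = 512
    Σ(formed) = 1364 kJ
  ΔH_A = 1832 − 1364 = +468 kJ
Reaction B:
  Bonds broken (reactants):
    C–C: 1 × 351 = 351
    C–H: 3 × 397 = 1191
    C–O: 1 × 372 = 372
    C=O: 1 × 812 = 812
    O–H: 1 × 458 = 458
    O=O: 2 × 512 = 1024
    Σ(broken) = 4208 kJ
  Bonds formed (products):
    C=O: 4 × 812 = 3248
    O–H: 4 × 458 = 1832
    Σ(formed) = 5080 kJ
  ΔH_B = 4208 − 5080 = −872 kJ
ΔH_A − ΔH_B = +1340 kJ, so reaction B has the more negative ΔH; |ΔH_A − ΔH_B| = 1340 kJ.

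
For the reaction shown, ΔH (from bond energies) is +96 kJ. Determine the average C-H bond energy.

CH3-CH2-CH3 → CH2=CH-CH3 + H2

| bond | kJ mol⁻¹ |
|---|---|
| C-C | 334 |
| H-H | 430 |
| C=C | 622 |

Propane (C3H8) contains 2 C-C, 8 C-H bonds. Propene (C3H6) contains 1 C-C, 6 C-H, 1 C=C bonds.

Let D be the C-H bond energy.
Σ(broken) = 2×334 + 8×D = 668 + 8D
Σ(formed) = 1×334 + 6×D + 1×622 + 1×430 = 1386 + 6D
ΔH = Σ(broken) − Σ(formed) = (668 + 8D) − (1386 + 6D) = −718 + 2D
Setting this equal to +96 kJ gives 2D = 814, so D = 407 kJ/mol.

D(C-H) ≈ 407 kJ/mol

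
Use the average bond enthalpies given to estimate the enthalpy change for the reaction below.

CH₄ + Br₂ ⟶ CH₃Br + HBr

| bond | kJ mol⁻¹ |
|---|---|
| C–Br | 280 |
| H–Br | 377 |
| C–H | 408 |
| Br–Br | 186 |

Bonds broken (reactants):
  Br–Br: 1 × 186 = 186
  C–H: 4 × 408 = 1632
  Σ(broken) = 1818 kJ
Bonds formed (products):
  C–Br: 1 × 280 = 280
  C–H: 3 × 408 = 1224
  H–Br: 1 × 377 = 377
  Σ(formed) = 1881 kJ
ΔH = Σ(broken) − Σ(formed) = 1818 − 1881 = −63 kJ

ΔH ≈ −63 kJ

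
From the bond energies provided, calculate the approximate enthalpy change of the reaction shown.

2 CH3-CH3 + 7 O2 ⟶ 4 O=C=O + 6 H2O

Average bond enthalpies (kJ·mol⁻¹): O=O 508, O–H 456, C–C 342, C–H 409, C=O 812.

Bonds broken (reactants):
  C–C: 2 × 342 = 684
  C–H: 12 × 409 = 4908
  O=O: 7 × 508 = 3556
  Σ(broken) = 9148 kJ
Bonds formed (products):
  C=O: 8 × 812 = 6496
  O–H: 12 × 456 = 5472
  Σ(formed) = 11968 kJ
ΔH = Σ(broken) − Σ(formed) = 9148 − 11968 = −2820 kJ

ΔH ≈ −2820 kJ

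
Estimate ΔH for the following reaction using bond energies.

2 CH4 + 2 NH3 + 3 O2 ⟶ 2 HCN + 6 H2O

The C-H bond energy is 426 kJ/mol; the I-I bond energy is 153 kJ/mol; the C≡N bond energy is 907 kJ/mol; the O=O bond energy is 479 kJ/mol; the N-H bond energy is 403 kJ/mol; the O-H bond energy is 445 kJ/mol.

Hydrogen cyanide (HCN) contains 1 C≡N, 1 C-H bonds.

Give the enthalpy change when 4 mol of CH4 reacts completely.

ΔH = −1486 kJ

Bonds broken (reactants):
  C-H: 8 × 426 = 3408
  N-H: 6 × 403 = 2418
  O=O: 3 × 479 = 1437
  Σ(broken) = 7263 kJ
Bonds formed (products):
  C≡N: 2 × 907 = 1814
  C-H: 2 × 426 = 852
  O-H: 12 × 445 = 5340
  Σ(formed) = 8006 kJ
ΔH = Σ(broken) − Σ(formed) = 7263 − 8006 = −743 kJ
For 2× the reaction as written: 2 × (−743) = −1486 kJ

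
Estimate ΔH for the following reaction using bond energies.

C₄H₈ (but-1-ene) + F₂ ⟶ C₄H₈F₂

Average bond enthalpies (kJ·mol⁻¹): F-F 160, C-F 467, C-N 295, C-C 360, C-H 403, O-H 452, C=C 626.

Bonds broken (reactants):
  C-C: 2 × 360 = 720
  C-H: 8 × 403 = 3224
  C=C: 1 × 626 = 626
  F-F: 1 × 160 = 160
  Σ(broken) = 4730 kJ
Bonds formed (products):
  C-C: 3 × 360 = 1080
  C-F: 2 × 467 = 934
  C-H: 8 × 403 = 3224
  Σ(formed) = 5238 kJ
ΔH = Σ(broken) − Σ(formed) = 4730 − 5238 = −508 kJ

ΔH ≈ −508 kJ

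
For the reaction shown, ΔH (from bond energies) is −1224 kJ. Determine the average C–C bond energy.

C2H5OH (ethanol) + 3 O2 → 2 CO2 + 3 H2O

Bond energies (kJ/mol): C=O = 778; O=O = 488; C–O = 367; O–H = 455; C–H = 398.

Let D be the C–C bond energy.
Σ(broken) = 1×D + 5×398 + 1×367 + 1×455 + 3×488 = 4276 + D
Σ(formed) = 4×778 + 6×455 = 5842
ΔH = Σ(broken) − Σ(formed) = (4276 + D) − (5842) = −1566 + D
Setting this equal to −1224 kJ gives D = 342 kJ/mol.

D(C–C) ≈ 342 kJ/mol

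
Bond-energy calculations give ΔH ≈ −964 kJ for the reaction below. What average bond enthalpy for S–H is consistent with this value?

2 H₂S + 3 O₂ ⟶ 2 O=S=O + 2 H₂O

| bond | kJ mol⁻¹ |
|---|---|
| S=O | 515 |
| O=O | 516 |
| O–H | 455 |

D(S–H) ≈ 342 kJ/mol

Let D be the S–H bond energy.
Σ(broken) = 3×516 + 4×D = 1548 + 4D
Σ(formed) = 4×455 + 4×515 = 3880
ΔH = Σ(broken) − Σ(formed) = (1548 + 4D) − (3880) = −2332 + 4D
Setting this equal to −964 kJ gives 4D = 1368, so D = 342 kJ/mol.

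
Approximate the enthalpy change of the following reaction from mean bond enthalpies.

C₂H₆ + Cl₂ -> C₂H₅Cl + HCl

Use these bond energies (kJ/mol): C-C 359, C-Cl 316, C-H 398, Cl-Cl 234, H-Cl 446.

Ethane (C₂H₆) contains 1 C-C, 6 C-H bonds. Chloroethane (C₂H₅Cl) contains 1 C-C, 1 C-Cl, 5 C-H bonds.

ΔH ≈ −130 kJ

Bonds broken (reactants):
  C-C: 1 × 359 = 359
  C-H: 6 × 398 = 2388
  Cl-Cl: 1 × 234 = 234
  Σ(broken) = 2981 kJ
Bonds formed (products):
  C-C: 1 × 359 = 359
  C-Cl: 1 × 316 = 316
  C-H: 5 × 398 = 1990
  H-Cl: 1 × 446 = 446
  Σ(formed) = 3111 kJ
ΔH = Σ(broken) − Σ(formed) = 2981 − 3111 = −130 kJ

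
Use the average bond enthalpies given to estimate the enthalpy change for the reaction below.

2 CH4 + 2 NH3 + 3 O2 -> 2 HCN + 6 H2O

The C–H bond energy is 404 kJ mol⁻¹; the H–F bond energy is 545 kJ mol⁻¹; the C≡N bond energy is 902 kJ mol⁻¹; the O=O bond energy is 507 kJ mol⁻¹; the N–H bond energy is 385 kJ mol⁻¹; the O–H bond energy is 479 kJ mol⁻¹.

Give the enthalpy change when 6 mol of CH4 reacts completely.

ΔH = −3891 kJ

Bonds broken (reactants):
  C–H: 8 × 404 = 3232
  N–H: 6 × 385 = 2310
  O=O: 3 × 507 = 1521
  Σ(broken) = 7063 kJ
Bonds formed (products):
  C≡N: 2 × 902 = 1804
  C–H: 2 × 404 = 808
  O–H: 12 × 479 = 5748
  Σ(formed) = 8360 kJ
ΔH = Σ(broken) − Σ(formed) = 7063 − 8360 = −1297 kJ
For 3× the reaction as written: 3 × (−1297) = −3891 kJ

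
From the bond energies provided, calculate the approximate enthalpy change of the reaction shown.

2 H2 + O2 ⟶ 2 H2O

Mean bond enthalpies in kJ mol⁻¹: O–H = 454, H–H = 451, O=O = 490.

Bonds broken (reactants):
  H–H: 2 × 451 = 902
  O=O: 1 × 490 = 490
  Σ(broken) = 1392 kJ
Bonds formed (products):
  O–H: 4 × 454 = 1816
  Σ(formed) = 1816 kJ
ΔH = Σ(broken) − Σ(formed) = 1392 − 1816 = −424 kJ

ΔH ≈ −424 kJ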